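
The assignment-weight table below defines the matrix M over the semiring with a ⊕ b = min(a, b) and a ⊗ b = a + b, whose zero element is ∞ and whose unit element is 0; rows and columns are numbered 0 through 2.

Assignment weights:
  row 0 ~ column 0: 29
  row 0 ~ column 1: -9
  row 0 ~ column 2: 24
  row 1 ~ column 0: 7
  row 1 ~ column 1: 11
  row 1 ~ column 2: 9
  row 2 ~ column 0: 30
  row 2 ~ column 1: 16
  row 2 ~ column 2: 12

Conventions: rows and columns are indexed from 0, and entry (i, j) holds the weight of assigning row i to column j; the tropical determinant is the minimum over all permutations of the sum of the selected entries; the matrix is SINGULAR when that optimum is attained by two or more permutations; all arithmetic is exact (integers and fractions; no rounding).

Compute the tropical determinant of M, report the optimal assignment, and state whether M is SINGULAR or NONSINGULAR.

σ = (0, 1, 2): 29 + 11 + 12 = 52
σ = (0, 2, 1): 29 + 9 + 16 = 54
σ = (1, 0, 2): (-9) + 7 + 12 = 10
σ = (1, 2, 0): (-9) + 9 + 30 = 30
σ = (2, 0, 1): 24 + 7 + 16 = 47
σ = (2, 1, 0): 24 + 11 + 30 = 65
Optimal value attained by: σ = (1, 0, 2).
Answer: det⊕(M) = 10; verdict: NONSINGULAR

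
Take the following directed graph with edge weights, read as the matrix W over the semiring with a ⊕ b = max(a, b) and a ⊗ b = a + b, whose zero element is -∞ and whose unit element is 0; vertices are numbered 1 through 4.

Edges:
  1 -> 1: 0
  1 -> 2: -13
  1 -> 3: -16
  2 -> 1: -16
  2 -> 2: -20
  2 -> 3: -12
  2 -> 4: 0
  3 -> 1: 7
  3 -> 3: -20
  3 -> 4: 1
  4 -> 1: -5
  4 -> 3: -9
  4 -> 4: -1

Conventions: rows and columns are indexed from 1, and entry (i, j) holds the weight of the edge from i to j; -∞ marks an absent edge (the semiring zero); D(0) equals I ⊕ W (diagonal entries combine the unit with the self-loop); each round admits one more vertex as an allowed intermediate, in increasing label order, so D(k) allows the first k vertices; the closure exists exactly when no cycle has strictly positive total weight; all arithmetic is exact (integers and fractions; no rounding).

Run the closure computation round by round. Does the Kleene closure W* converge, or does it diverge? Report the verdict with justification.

D(0):
  [0, -13, -16, -∞]
  [-16, 0, -12, 0]
  [7, -∞, 0, 1]
  [-5, -∞, -9, 0]
D(1):
  [0, -13, -16, -∞]
  [-16, 0, -12, 0]
  [7, -6, 0, 1]
  [-5, -18, -9, 0]
D(2):
  [0, -13, -16, -13]
  [-16, 0, -12, 0]
  [7, -6, 0, 1]
  [-5, -18, -9, 0]
D(3):
  [0, -13, -16, -13]
  [-5, 0, -12, 0]
  [7, -6, 0, 1]
  [-2, -15, -9, 0]
D(4):
  [0, -13, -16, -13]
  [-2, 0, -9, 0]
  [7, -6, 0, 1]
  [-2, -15, -9, 0]
Key observation: every diagonal entry stays at the unit through all rounds, so no improving cycle exists.
Answer: CONVERGES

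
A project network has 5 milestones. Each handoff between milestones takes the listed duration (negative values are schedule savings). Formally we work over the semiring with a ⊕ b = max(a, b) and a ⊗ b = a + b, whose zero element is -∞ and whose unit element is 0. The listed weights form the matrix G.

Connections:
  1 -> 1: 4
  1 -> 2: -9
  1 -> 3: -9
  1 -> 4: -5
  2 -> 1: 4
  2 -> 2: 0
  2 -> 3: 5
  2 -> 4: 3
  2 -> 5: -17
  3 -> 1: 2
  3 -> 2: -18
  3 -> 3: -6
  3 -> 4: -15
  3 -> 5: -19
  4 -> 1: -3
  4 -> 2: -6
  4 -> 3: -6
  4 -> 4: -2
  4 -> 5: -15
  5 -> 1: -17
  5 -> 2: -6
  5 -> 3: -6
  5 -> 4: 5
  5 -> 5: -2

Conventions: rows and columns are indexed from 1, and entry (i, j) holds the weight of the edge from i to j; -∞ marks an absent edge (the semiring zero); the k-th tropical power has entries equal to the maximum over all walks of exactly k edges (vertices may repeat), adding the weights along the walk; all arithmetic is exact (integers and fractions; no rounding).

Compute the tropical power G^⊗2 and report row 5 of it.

G^⊗2:
  [8, -5, -4, -1, -20]
  [8, 0, 5, 3, -12]
  [6, -7, -7, -3, -21]
  [1, -6, -1, -3, -17]
  [2, -1, -1, 3, -4]
Answer: row 5 of G^⊗2 = [2, -1, -1, 3, -4]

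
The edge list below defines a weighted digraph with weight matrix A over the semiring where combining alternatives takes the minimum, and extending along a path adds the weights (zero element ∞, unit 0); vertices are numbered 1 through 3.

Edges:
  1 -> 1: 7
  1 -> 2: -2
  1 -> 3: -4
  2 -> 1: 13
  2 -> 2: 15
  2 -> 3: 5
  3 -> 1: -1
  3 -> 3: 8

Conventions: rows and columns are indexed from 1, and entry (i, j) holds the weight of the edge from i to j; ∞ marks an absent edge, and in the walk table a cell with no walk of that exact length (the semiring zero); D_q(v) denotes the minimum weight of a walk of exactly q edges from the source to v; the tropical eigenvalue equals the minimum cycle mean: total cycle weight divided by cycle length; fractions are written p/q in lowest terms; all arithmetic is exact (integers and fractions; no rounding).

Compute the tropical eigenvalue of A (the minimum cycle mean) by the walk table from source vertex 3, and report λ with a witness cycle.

q=0: [∞, ∞, 0]
q=1: [-1, ∞, 8]
q=2: [6, -3, -5]
q=3: [-6, 4, 2]
Optimal cycle mean attained by: cycle 1->3->1, total (-4) + (-1), length 2.
Answer: λ = -5/2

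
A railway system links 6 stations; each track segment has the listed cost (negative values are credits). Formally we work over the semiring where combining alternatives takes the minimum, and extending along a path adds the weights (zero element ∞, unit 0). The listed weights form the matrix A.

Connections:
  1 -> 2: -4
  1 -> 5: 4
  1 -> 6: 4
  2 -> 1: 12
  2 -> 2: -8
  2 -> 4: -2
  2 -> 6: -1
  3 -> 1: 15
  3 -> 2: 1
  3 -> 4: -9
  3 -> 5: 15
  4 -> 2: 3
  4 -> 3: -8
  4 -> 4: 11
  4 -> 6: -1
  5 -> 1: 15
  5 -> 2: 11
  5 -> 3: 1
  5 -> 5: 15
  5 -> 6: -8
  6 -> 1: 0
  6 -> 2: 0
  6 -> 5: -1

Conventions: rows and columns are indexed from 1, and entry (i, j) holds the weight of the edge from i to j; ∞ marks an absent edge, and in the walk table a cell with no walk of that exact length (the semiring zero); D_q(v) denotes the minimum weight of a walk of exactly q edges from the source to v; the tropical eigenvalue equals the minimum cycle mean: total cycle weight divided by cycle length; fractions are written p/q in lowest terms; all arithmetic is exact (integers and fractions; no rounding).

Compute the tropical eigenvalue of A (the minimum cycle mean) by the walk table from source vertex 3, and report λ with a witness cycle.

q=0: [∞, ∞, 0, ∞, ∞, ∞]
q=1: [15, 1, ∞, -9, 15, ∞]
q=2: [13, -7, -17, -1, 19, -10]
q=3: [-10, -16, -9, -26, -11, -8]
q=4: [-8, -24, -34, -18, -9, -27]
q=5: [-27, -33, -26, -43, -28, -25]
q=6: [-25, -41, -51, -35, -26, -44]
Optimal cycle mean attained by: cycle 3->4->3, total (-9) + (-8), length 2.
Answer: λ = -17/2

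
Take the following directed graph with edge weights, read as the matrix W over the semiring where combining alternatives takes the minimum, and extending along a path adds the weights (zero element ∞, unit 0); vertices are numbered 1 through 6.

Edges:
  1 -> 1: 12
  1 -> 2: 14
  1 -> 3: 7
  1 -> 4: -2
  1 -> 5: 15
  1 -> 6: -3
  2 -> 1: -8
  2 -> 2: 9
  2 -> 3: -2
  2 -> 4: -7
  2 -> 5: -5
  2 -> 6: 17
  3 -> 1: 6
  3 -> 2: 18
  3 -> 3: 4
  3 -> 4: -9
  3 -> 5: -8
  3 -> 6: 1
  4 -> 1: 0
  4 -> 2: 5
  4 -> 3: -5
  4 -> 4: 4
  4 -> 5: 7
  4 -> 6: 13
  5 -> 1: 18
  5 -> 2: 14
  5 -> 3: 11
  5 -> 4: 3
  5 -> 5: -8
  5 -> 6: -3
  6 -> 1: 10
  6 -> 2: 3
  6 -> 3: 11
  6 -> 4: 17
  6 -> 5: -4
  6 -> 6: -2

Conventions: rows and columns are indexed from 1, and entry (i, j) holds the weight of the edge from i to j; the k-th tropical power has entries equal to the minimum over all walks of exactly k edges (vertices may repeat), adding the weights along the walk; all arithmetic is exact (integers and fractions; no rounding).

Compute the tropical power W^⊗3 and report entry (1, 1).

W^⊗2:
  [-2, 0, -7, -2, -7, -5]
  [-7, -2, -12, -11, -13, -11]
  [-9, -4, -14, -5, -16, -11]
  [-3, 9, -1, -14, -13, -4]
  [3, 0, -2, -5, -16, -11]
  [-5, 1, 1, -4, -12, -7]
W^⊗3:
  [-8, -2, -7, -16, -15, -10]
  [-11, -8, -16, -21, -21, -16]
  [-12, -8, -10, -23, -24, -19]
  [-14, -9, -19, -10, -21, -16]
  [-8, -8, -10, -13, -24, -19]
  [-7, -4, -9, -9, -20, -15]
Key observation: the optimum is the walk 1->6->2->1, with weight (-3) + 3 + (-8) = -8.
Optimal value attained by: walk 1->6->2->1.
Answer: (W^⊗3)[1][1] = -8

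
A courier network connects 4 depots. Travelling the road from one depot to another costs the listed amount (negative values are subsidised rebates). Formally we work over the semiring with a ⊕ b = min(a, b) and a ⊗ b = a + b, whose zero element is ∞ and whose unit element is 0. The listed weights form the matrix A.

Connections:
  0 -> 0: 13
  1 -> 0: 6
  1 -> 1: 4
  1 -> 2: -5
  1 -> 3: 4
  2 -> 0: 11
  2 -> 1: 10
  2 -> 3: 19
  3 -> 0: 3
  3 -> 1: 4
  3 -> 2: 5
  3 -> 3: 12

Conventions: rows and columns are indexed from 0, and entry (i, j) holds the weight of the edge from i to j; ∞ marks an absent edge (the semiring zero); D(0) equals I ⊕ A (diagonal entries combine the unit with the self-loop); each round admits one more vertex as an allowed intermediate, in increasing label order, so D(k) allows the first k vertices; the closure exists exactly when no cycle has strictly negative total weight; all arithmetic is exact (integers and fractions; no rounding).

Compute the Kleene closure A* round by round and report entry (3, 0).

D(0):
  [0, ∞, ∞, ∞]
  [6, 0, -5, 4]
  [11, 10, 0, 19]
  [3, 4, 5, 0]
D(1):
  [0, ∞, ∞, ∞]
  [6, 0, -5, 4]
  [11, 10, 0, 19]
  [3, 4, 5, 0]
D(2):
  [0, ∞, ∞, ∞]
  [6, 0, -5, 4]
  [11, 10, 0, 14]
  [3, 4, -1, 0]
D(3):
  [0, ∞, ∞, ∞]
  [6, 0, -5, 4]
  [11, 10, 0, 14]
  [3, 4, -1, 0]
D(4):
  [0, ∞, ∞, ∞]
  [6, 0, -5, 4]
  [11, 10, 0, 14]
  [3, 4, -1, 0]
Answer: A*[3][0] = 3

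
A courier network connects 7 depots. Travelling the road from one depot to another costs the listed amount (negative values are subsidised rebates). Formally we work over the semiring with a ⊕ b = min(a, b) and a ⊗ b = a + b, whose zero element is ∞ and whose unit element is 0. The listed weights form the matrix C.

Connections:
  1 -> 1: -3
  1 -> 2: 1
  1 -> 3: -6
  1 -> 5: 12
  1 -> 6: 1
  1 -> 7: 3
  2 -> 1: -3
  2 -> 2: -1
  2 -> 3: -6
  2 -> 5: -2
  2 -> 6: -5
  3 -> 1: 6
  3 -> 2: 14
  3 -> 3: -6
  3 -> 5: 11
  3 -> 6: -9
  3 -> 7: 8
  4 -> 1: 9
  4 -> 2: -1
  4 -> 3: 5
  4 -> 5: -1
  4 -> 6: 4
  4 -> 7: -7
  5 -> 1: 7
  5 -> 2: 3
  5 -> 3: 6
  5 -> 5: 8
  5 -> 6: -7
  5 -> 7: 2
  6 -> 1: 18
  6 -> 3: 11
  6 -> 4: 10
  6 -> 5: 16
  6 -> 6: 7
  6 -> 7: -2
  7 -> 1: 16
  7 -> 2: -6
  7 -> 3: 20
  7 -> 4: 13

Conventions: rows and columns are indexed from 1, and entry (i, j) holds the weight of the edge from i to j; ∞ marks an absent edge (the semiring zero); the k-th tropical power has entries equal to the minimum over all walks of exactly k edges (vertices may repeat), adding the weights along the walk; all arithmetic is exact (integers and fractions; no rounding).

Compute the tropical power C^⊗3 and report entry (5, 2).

C^⊗2:
  [-6, -3, -12, 11, -1, -15, -1]
  [-6, -2, -12, 5, -3, -15, -7]
  [0, 2, -12, 1, 5, -15, -11]
  [-4, -13, -7, 6, -3, -8, 1]
  [0, -4, -3, 3, 1, -3, -9]
  [14, -8, 5, 11, 9, 2, 3]
  [-9, -7, -12, ∞, -8, -11, 6]
C^⊗3:
  [-9, -7, -18, -5, -5, -21, -17]
  [-9, -13, -18, -5, -4, -21, -17]
  [-6, -17, -18, -5, -1, -21, -17]
  [-16, -14, -19, 2, -15, -18, -10]
  [-7, -15, -10, 4, -6, -12, -5]
  [-11, -9, -14, 12, -10, -13, 0]
  [-12, -8, -18, -1, -9, -21, -13]
Key observation: the optimum is the walk 5->6->7->2, with weight (-7) + (-2) + (-6) = -15.
Optimal value attained by: walk 5->6->7->2.
Answer: (C^⊗3)[5][2] = -15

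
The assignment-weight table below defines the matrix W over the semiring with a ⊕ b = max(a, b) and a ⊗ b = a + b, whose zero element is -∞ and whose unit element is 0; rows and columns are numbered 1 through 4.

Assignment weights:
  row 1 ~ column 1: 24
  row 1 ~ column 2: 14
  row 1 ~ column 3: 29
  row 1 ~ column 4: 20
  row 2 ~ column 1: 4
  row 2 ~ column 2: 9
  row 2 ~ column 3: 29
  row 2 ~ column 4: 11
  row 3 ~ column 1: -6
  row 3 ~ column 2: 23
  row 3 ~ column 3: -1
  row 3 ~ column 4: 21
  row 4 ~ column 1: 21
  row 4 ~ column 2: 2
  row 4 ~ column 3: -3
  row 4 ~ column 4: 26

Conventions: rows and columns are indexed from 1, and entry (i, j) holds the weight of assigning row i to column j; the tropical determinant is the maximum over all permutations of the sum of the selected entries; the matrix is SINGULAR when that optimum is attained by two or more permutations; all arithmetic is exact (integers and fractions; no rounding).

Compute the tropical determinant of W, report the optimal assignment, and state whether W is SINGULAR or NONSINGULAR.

σ = (1, 2, 3, 4): 24 + 9 + (-1) + 26 = 58
σ = (1, 2, 4, 3): 24 + 9 + 21 + (-3) = 51
σ = (1, 3, 2, 4): 24 + 29 + 23 + 26 = 102
σ = (1, 3, 4, 2): 24 + 29 + 21 + 2 = 76
σ = (1, 4, 2, 3): 24 + 11 + 23 + (-3) = 55
σ = (1, 4, 3, 2): 24 + 11 + (-1) + 2 = 36
σ = (2, 1, 3, 4): 14 + 4 + (-1) + 26 = 43
σ = (2, 1, 4, 3): 14 + 4 + 21 + (-3) = 36
σ = (2, 3, 1, 4): 14 + 29 + (-6) + 26 = 63
σ = (2, 3, 4, 1): 14 + 29 + 21 + 21 = 85
σ = (2, 4, 1, 3): 14 + 11 + (-6) + (-3) = 16
σ = (2, 4, 3, 1): 14 + 11 + (-1) + 21 = 45
σ = (3, 1, 2, 4): 29 + 4 + 23 + 26 = 82
σ = (3, 1, 4, 2): 29 + 4 + 21 + 2 = 56
σ = (3, 2, 1, 4): 29 + 9 + (-6) + 26 = 58
σ = (3, 2, 4, 1): 29 + 9 + 21 + 21 = 80
σ = (3, 4, 1, 2): 29 + 11 + (-6) + 2 = 36
σ = (3, 4, 2, 1): 29 + 11 + 23 + 21 = 84
σ = (4, 1, 2, 3): 20 + 4 + 23 + (-3) = 44
σ = (4, 1, 3, 2): 20 + 4 + (-1) + 2 = 25
σ = (4, 2, 1, 3): 20 + 9 + (-6) + (-3) = 20
σ = (4, 2, 3, 1): 20 + 9 + (-1) + 21 = 49
σ = (4, 3, 1, 2): 20 + 29 + (-6) + 2 = 45
σ = (4, 3, 2, 1): 20 + 29 + 23 + 21 = 93
Optimal value attained by: σ = (1, 3, 2, 4).
Answer: det⊕(W) = 102; verdict: NONSINGULAR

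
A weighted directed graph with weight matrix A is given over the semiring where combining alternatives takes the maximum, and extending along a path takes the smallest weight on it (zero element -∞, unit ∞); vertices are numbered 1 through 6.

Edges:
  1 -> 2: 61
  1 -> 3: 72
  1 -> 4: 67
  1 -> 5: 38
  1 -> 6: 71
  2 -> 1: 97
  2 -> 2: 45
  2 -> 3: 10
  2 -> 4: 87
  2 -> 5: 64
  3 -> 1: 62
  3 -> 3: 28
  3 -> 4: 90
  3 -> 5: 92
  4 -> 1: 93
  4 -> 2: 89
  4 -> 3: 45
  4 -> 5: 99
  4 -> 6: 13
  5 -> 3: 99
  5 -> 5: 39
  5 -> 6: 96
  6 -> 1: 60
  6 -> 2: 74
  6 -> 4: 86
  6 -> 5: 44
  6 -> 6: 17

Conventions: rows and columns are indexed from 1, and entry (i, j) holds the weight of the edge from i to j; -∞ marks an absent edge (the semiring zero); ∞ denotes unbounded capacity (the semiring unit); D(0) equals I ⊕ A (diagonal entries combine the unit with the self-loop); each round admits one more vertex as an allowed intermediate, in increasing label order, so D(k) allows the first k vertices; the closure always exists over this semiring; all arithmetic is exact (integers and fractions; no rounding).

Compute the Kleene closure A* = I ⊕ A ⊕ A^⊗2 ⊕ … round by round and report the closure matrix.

D(0):
  [∞, 61, 72, 67, 38, 71]
  [97, ∞, 10, 87, 64, -∞]
  [62, -∞, ∞, 90, 92, -∞]
  [93, 89, 45, ∞, 99, 13]
  [-∞, -∞, 99, -∞, ∞, 96]
  [60, 74, -∞, 86, 44, ∞]
D(1):
  [∞, 61, 72, 67, 38, 71]
  [97, ∞, 72, 87, 64, 71]
  [62, 61, ∞, 90, 92, 62]
  [93, 89, 72, ∞, 99, 71]
  [-∞, -∞, 99, -∞, ∞, 96]
  [60, 74, 60, 86, 44, ∞]
D(2):
  [∞, 61, 72, 67, 61, 71]
  [97, ∞, 72, 87, 64, 71]
  [62, 61, ∞, 90, 92, 62]
  [93, 89, 72, ∞, 99, 71]
  [-∞, -∞, 99, -∞, ∞, 96]
  [74, 74, 72, 86, 64, ∞]
D(3):
  [∞, 61, 72, 72, 72, 71]
  [97, ∞, 72, 87, 72, 71]
  [62, 61, ∞, 90, 92, 62]
  [93, 89, 72, ∞, 99, 71]
  [62, 61, 99, 90, ∞, 96]
  [74, 74, 72, 86, 72, ∞]
D(4):
  [∞, 72, 72, 72, 72, 71]
  [97, ∞, 72, 87, 87, 71]
  [90, 89, ∞, 90, 92, 71]
  [93, 89, 72, ∞, 99, 71]
  [90, 89, 99, 90, ∞, 96]
  [86, 86, 72, 86, 86, ∞]
D(5):
  [∞, 72, 72, 72, 72, 72]
  [97, ∞, 87, 87, 87, 87]
  [90, 89, ∞, 90, 92, 92]
  [93, 89, 99, ∞, 99, 96]
  [90, 89, 99, 90, ∞, 96]
  [86, 86, 86, 86, 86, ∞]
D(6):
  [∞, 72, 72, 72, 72, 72]
  [97, ∞, 87, 87, 87, 87]
  [90, 89, ∞, 90, 92, 92]
  [93, 89, 99, ∞, 99, 96]
  [90, 89, 99, 90, ∞, 96]
  [86, 86, 86, 86, 86, ∞]
Answer: A* = [[∞, 72, 72, 72, 72, 72], [97, ∞, 87, 87, 87, 87], [90, 89, ∞, 90, 92, 92], [93, 89, 99, ∞, 99, 96], [90, 89, 99, 90, ∞, 96], [86, 86, 86, 86, 86, ∞]]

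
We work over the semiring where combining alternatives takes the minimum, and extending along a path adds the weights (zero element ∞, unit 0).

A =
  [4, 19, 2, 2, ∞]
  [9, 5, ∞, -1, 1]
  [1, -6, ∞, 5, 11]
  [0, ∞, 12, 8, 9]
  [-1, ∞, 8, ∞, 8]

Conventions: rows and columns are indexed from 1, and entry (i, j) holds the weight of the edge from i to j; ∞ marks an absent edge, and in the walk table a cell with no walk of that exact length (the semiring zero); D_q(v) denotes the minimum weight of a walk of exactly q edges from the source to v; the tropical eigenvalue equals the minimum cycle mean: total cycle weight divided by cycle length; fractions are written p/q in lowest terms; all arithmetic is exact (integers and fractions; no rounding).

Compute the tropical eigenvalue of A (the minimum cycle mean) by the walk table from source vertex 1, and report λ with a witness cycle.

q=0: [0, ∞, ∞, ∞, ∞]
q=1: [4, 19, 2, 2, ∞]
q=2: [2, -4, 6, 6, 11]
q=3: [5, 0, 4, -5, -3]
q=4: [-5, -2, 5, -1, 1]
q=5: [-1, -1, -3, -3, -1]
Optimal cycle mean attained by: cycle 1->3->2->4->1, total 2 + (-6) + (-1) + 0, length 4.
Answer: λ = -5/4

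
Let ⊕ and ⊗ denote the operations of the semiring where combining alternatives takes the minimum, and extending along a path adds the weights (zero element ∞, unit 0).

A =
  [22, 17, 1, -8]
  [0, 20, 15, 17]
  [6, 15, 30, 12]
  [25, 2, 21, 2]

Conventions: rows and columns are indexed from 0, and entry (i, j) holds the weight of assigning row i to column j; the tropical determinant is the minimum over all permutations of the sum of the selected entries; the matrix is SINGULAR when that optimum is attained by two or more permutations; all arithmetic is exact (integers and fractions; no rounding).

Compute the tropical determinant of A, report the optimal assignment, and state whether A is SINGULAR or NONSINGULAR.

σ = (0, 1, 2, 3): 22 + 20 + 30 + 2 = 74
σ = (0, 1, 3, 2): 22 + 20 + 12 + 21 = 75
σ = (0, 2, 1, 3): 22 + 15 + 15 + 2 = 54
σ = (0, 2, 3, 1): 22 + 15 + 12 + 2 = 51
σ = (0, 3, 1, 2): 22 + 17 + 15 + 21 = 75
σ = (0, 3, 2, 1): 22 + 17 + 30 + 2 = 71
σ = (1, 0, 2, 3): 17 + 0 + 30 + 2 = 49
σ = (1, 0, 3, 2): 17 + 0 + 12 + 21 = 50
σ = (1, 2, 0, 3): 17 + 15 + 6 + 2 = 40
σ = (1, 2, 3, 0): 17 + 15 + 12 + 25 = 69
σ = (1, 3, 0, 2): 17 + 17 + 6 + 21 = 61
σ = (1, 3, 2, 0): 17 + 17 + 30 + 25 = 89
σ = (2, 0, 1, 3): 1 + 0 + 15 + 2 = 18
σ = (2, 0, 3, 1): 1 + 0 + 12 + 2 = 15
σ = (2, 1, 0, 3): 1 + 20 + 6 + 2 = 29
σ = (2, 1, 3, 0): 1 + 20 + 12 + 25 = 58
σ = (2, 3, 0, 1): 1 + 17 + 6 + 2 = 26
σ = (2, 3, 1, 0): 1 + 17 + 15 + 25 = 58
σ = (3, 0, 1, 2): (-8) + 0 + 15 + 21 = 28
σ = (3, 0, 2, 1): (-8) + 0 + 30 + 2 = 24
σ = (3, 1, 0, 2): (-8) + 20 + 6 + 21 = 39
σ = (3, 1, 2, 0): (-8) + 20 + 30 + 25 = 67
σ = (3, 2, 0, 1): (-8) + 15 + 6 + 2 = 15
σ = (3, 2, 1, 0): (-8) + 15 + 15 + 25 = 47
Optimal value attained by: σ = (2, 0, 3, 1).
Answer: det⊕(A) = 15; verdict: SINGULAR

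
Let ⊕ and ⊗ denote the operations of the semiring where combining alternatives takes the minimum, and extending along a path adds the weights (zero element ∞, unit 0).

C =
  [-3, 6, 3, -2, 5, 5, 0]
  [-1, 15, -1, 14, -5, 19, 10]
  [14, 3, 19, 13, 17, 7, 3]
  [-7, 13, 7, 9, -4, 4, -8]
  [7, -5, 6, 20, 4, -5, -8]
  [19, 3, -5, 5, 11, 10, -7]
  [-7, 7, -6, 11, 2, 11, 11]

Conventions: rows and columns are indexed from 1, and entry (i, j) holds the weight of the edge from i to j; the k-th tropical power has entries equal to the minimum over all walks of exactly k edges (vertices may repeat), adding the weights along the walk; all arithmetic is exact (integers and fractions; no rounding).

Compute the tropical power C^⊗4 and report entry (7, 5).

C^⊗2:
  [-9, 0, -6, -5, -6, 0, -10]
  [-4, -10, 1, -3, -1, -10, -13]
  [-4, 10, -3, 12, -2, 12, 0]
  [-15, -9, -14, -9, -6, -9, -12]
  [-15, -2, -14, 0, -10, -1, -12]
  [-14, -2, -13, 4, -5, 2, -3]
  [-10, -3, -4, -9, -2, -3, -7]
C^⊗3:
  [-17, -11, -16, -11, -9, -11, -14]
  [-20, -7, -19, -6, -15, -6, -17]
  [-7, -7, -6, -6, 1, -7, -10]
  [-19, -11, -18, -17, -14, -11, -17]
  [-19, -15, -18, -17, -10, -15, -18]
  [-17, -10, -11, -16, -9, -10, -14]
  [-16, -7, -13, -12, -13, -7, -17]
C^⊗4:
  [-21, -14, -20, -19, -16, -14, -19]
  [-24, -20, -23, -22, -15, -20, -23]
  [-17, -4, -16, -9, -12, -4, -14]
  [-24, -19, -23, -21, -21, -19, -25]
  [-25, -15, -24, -21, -21, -15, -25]
  [-23, -14, -20, -19, -20, -14, -24]
  [-24, -18, -23, -18, -16, -18, -21]
Key observation: the optimum is the walk 7->1->1->4->5, with weight (-7) + (-3) + (-2) + (-4) = -16.
Optimal value attained by: walk 7->1->1->4->5.
Answer: (C^⊗4)[7][5] = -16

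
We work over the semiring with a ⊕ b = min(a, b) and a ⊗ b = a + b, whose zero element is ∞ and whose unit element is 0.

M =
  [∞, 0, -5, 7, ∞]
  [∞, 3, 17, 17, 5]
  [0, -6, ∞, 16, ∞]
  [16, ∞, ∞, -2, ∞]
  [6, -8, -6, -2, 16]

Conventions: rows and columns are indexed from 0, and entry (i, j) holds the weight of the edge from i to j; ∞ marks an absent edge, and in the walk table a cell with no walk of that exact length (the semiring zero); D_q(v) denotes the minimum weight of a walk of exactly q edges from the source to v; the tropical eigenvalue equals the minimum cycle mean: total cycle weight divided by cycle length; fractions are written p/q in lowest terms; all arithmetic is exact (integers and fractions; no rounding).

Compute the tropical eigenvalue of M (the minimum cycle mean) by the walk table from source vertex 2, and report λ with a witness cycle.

q=0: [∞, ∞, 0, ∞, ∞]
q=1: [0, -6, ∞, 16, ∞]
q=2: [32, -3, -5, 7, -1]
q=3: [-5, -11, -7, -3, 2]
q=4: [-7, -13, -10, -5, -6]
q=5: [-10, -16, -12, -8, -8]
Optimal cycle mean attained by: cycle 0->2->0, total (-5) + 0, length 2.
Answer: λ = -5/2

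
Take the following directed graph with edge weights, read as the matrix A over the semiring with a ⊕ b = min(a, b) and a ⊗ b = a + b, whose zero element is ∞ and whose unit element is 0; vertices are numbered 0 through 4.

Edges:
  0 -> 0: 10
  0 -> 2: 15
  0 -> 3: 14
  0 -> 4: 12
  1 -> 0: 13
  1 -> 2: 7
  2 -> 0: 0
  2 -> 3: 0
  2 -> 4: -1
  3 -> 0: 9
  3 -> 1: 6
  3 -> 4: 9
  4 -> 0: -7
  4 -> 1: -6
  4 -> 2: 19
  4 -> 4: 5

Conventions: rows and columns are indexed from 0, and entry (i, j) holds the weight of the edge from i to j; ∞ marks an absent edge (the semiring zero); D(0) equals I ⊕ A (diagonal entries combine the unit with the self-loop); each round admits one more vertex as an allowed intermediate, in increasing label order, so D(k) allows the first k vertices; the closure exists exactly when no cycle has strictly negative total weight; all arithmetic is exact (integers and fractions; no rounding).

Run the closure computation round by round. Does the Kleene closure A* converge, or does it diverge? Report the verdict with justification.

D(0):
  [0, ∞, 15, 14, 12]
  [13, 0, 7, ∞, ∞]
  [0, ∞, 0, 0, -1]
  [9, 6, ∞, 0, 9]
  [-7, -6, 19, ∞, 0]
D(1):
  [0, ∞, 15, 14, 12]
  [13, 0, 7, 27, 25]
  [0, ∞, 0, 0, -1]
  [9, 6, 24, 0, 9]
  [-7, -6, 8, 7, 0]
D(2):
  [0, ∞, 15, 14, 12]
  [13, 0, 7, 27, 25]
  [0, ∞, 0, 0, -1]
  [9, 6, 13, 0, 9]
  [-7, -6, 1, 7, 0]
D(3):
  [0, ∞, 15, 14, 12]
  [7, 0, 7, 7, 6]
  [0, ∞, 0, 0, -1]
  [9, 6, 13, 0, 9]
  [-7, -6, 1, 1, 0]
D(4):
  [0, 20, 15, 14, 12]
  [7, 0, 7, 7, 6]
  [0, 6, 0, 0, -1]
  [9, 6, 13, 0, 9]
  [-7, -6, 1, 1, 0]
D(5):
  [0, 6, 13, 13, 12]
  [-1, 0, 7, 7, 6]
  [-8, -7, 0, 0, -1]
  [2, 3, 10, 0, 9]
  [-7, -6, 1, 1, 0]
Key observation: every diagonal entry stays at the unit through all rounds, so no improving cycle exists.
Answer: CONVERGES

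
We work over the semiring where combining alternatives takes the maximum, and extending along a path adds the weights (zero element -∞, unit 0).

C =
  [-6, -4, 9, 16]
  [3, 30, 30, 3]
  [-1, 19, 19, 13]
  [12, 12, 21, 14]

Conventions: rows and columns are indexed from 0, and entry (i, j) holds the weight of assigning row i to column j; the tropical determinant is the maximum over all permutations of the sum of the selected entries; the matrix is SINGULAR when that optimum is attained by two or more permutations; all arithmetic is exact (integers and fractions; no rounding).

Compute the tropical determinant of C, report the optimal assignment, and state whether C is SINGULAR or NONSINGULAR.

σ = (0, 1, 2, 3): (-6) + 30 + 19 + 14 = 57
σ = (0, 1, 3, 2): (-6) + 30 + 13 + 21 = 58
σ = (0, 2, 1, 3): (-6) + 30 + 19 + 14 = 57
σ = (0, 2, 3, 1): (-6) + 30 + 13 + 12 = 49
σ = (0, 3, 1, 2): (-6) + 3 + 19 + 21 = 37
σ = (0, 3, 2, 1): (-6) + 3 + 19 + 12 = 28
σ = (1, 0, 2, 3): (-4) + 3 + 19 + 14 = 32
σ = (1, 0, 3, 2): (-4) + 3 + 13 + 21 = 33
σ = (1, 2, 0, 3): (-4) + 30 + (-1) + 14 = 39
σ = (1, 2, 3, 0): (-4) + 30 + 13 + 12 = 51
σ = (1, 3, 0, 2): (-4) + 3 + (-1) + 21 = 19
σ = (1, 3, 2, 0): (-4) + 3 + 19 + 12 = 30
σ = (2, 0, 1, 3): 9 + 3 + 19 + 14 = 45
σ = (2, 0, 3, 1): 9 + 3 + 13 + 12 = 37
σ = (2, 1, 0, 3): 9 + 30 + (-1) + 14 = 52
σ = (2, 1, 3, 0): 9 + 30 + 13 + 12 = 64
σ = (2, 3, 0, 1): 9 + 3 + (-1) + 12 = 23
σ = (2, 3, 1, 0): 9 + 3 + 19 + 12 = 43
σ = (3, 0, 1, 2): 16 + 3 + 19 + 21 = 59
σ = (3, 0, 2, 1): 16 + 3 + 19 + 12 = 50
σ = (3, 1, 0, 2): 16 + 30 + (-1) + 21 = 66
σ = (3, 1, 2, 0): 16 + 30 + 19 + 12 = 77
σ = (3, 2, 0, 1): 16 + 30 + (-1) + 12 = 57
σ = (3, 2, 1, 0): 16 + 30 + 19 + 12 = 77
Optimal value attained by: σ = (3, 1, 2, 0).
Answer: det⊕(C) = 77; verdict: SINGULAR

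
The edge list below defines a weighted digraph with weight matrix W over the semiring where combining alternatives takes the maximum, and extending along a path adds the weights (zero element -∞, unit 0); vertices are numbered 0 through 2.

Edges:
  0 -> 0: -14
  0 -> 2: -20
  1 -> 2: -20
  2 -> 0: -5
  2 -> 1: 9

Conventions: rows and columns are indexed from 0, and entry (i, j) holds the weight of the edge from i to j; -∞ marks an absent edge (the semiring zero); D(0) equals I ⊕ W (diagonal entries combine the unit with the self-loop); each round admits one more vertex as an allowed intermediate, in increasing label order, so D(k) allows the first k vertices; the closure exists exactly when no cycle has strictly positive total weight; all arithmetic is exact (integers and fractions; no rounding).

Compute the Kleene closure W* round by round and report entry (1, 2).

D(0):
  [0, -∞, -20]
  [-∞, 0, -20]
  [-5, 9, 0]
D(1):
  [0, -∞, -20]
  [-∞, 0, -20]
  [-5, 9, 0]
D(2):
  [0, -∞, -20]
  [-∞, 0, -20]
  [-5, 9, 0]
D(3):
  [0, -11, -20]
  [-25, 0, -20]
  [-5, 9, 0]
Answer: W*[1][2] = -20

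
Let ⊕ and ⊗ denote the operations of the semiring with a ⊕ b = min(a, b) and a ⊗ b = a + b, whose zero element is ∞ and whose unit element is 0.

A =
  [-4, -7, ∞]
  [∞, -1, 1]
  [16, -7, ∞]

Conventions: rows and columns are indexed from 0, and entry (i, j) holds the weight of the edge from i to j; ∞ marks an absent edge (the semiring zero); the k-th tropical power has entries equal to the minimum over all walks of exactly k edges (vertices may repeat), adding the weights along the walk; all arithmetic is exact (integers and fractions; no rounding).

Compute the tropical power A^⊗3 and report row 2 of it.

A^⊗2:
  [-8, -11, -6]
  [17, -6, 0]
  [12, -8, -6]
A^⊗3:
  [-12, -15, -10]
  [13, -7, -5]
  [8, -13, -7]
Answer: row 2 of A^⊗3 = [8, -13, -7]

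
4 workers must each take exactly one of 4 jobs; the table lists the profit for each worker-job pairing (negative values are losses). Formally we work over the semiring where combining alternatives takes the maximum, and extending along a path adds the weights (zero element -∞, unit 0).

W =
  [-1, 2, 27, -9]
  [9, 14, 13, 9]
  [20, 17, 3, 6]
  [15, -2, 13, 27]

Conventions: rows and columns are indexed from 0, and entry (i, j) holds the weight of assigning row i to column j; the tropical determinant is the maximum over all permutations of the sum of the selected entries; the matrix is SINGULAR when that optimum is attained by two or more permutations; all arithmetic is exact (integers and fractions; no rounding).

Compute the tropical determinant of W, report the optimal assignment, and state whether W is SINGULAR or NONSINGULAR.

σ = (0, 1, 2, 3): (-1) + 14 + 3 + 27 = 43
σ = (0, 1, 3, 2): (-1) + 14 + 6 + 13 = 32
σ = (0, 2, 1, 3): (-1) + 13 + 17 + 27 = 56
σ = (0, 2, 3, 1): (-1) + 13 + 6 + (-2) = 16
σ = (0, 3, 1, 2): (-1) + 9 + 17 + 13 = 38
σ = (0, 3, 2, 1): (-1) + 9 + 3 + (-2) = 9
σ = (1, 0, 2, 3): 2 + 9 + 3 + 27 = 41
σ = (1, 0, 3, 2): 2 + 9 + 6 + 13 = 30
σ = (1, 2, 0, 3): 2 + 13 + 20 + 27 = 62
σ = (1, 2, 3, 0): 2 + 13 + 6 + 15 = 36
σ = (1, 3, 0, 2): 2 + 9 + 20 + 13 = 44
σ = (1, 3, 2, 0): 2 + 9 + 3 + 15 = 29
σ = (2, 0, 1, 3): 27 + 9 + 17 + 27 = 80
σ = (2, 0, 3, 1): 27 + 9 + 6 + (-2) = 40
σ = (2, 1, 0, 3): 27 + 14 + 20 + 27 = 88
σ = (2, 1, 3, 0): 27 + 14 + 6 + 15 = 62
σ = (2, 3, 0, 1): 27 + 9 + 20 + (-2) = 54
σ = (2, 3, 1, 0): 27 + 9 + 17 + 15 = 68
σ = (3, 0, 1, 2): (-9) + 9 + 17 + 13 = 30
σ = (3, 0, 2, 1): (-9) + 9 + 3 + (-2) = 1
σ = (3, 1, 0, 2): (-9) + 14 + 20 + 13 = 38
σ = (3, 1, 2, 0): (-9) + 14 + 3 + 15 = 23
σ = (3, 2, 0, 1): (-9) + 13 + 20 + (-2) = 22
σ = (3, 2, 1, 0): (-9) + 13 + 17 + 15 = 36
Optimal value attained by: σ = (2, 1, 0, 3).
Answer: det⊕(W) = 88; verdict: NONSINGULAR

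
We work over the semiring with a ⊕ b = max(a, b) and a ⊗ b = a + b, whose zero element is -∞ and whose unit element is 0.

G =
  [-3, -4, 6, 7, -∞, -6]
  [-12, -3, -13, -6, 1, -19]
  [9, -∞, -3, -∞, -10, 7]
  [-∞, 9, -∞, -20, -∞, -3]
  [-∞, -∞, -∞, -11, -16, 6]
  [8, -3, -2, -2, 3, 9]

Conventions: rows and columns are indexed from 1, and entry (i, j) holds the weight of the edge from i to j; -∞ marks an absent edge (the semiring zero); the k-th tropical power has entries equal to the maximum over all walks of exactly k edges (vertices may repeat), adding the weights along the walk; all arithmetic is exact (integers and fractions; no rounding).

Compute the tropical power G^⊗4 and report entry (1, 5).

G^⊗2:
  [15, 16, 3, 4, -3, 13]
  [-4, 3, -6, -5, -2, 7]
  [15, 5, 15, 16, 10, 16]
  [5, 6, -4, 3, 10, 6]
  [14, 3, 4, 4, 9, 15]
  [17, 7, 14, 15, 12, 18]
G^⊗3:
  [21, 13, 21, 22, 17, 22]
  [15, 4, 5, 5, 10, 16]
  [24, 25, 21, 22, 19, 25]
  [14, 12, 11, 12, 9, 16]
  [23, 13, 20, 21, 18, 24]
  [26, 24, 23, 24, 21, 27]
G^⊗4:
  [30, 31, 27, 28, 25, 31]
  [24, 14, 21, 22, 19, 25]
  [33, 31, 30, 31, 28, 34]
  [24, 21, 20, 21, 19, 25]
  [32, 30, 29, 30, 27, 33]
  [35, 33, 32, 33, 30, 36]
Key observation: the optimum is the walk 1->3->6->6->5, with weight 6 + 7 + 9 + 3 = 25.
Optimal value attained by: walk 1->3->6->6->5.
Answer: (G^⊗4)[1][5] = 25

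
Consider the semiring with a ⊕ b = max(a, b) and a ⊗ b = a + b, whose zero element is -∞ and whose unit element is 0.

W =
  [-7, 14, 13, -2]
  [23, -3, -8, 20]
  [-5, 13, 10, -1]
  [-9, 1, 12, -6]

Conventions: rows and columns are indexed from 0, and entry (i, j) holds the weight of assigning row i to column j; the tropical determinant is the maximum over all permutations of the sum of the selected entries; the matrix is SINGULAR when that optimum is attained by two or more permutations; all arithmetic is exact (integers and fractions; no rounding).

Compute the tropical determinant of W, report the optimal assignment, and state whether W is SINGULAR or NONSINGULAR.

σ = (0, 1, 2, 3): (-7) + (-3) + 10 + (-6) = -6
σ = (0, 1, 3, 2): (-7) + (-3) + (-1) + 12 = 1
σ = (0, 2, 1, 3): (-7) + (-8) + 13 + (-6) = -8
σ = (0, 2, 3, 1): (-7) + (-8) + (-1) + 1 = -15
σ = (0, 3, 1, 2): (-7) + 20 + 13 + 12 = 38
σ = (0, 3, 2, 1): (-7) + 20 + 10 + 1 = 24
σ = (1, 0, 2, 3): 14 + 23 + 10 + (-6) = 41
σ = (1, 0, 3, 2): 14 + 23 + (-1) + 12 = 48
σ = (1, 2, 0, 3): 14 + (-8) + (-5) + (-6) = -5
σ = (1, 2, 3, 0): 14 + (-8) + (-1) + (-9) = -4
σ = (1, 3, 0, 2): 14 + 20 + (-5) + 12 = 41
σ = (1, 3, 2, 0): 14 + 20 + 10 + (-9) = 35
σ = (2, 0, 1, 3): 13 + 23 + 13 + (-6) = 43
σ = (2, 0, 3, 1): 13 + 23 + (-1) + 1 = 36
σ = (2, 1, 0, 3): 13 + (-3) + (-5) + (-6) = -1
σ = (2, 1, 3, 0): 13 + (-3) + (-1) + (-9) = 0
σ = (2, 3, 0, 1): 13 + 20 + (-5) + 1 = 29
σ = (2, 3, 1, 0): 13 + 20 + 13 + (-9) = 37
σ = (3, 0, 1, 2): (-2) + 23 + 13 + 12 = 46
σ = (3, 0, 2, 1): (-2) + 23 + 10 + 1 = 32
σ = (3, 1, 0, 2): (-2) + (-3) + (-5) + 12 = 2
σ = (3, 1, 2, 0): (-2) + (-3) + 10 + (-9) = -4
σ = (3, 2, 0, 1): (-2) + (-8) + (-5) + 1 = -14
σ = (3, 2, 1, 0): (-2) + (-8) + 13 + (-9) = -6
Optimal value attained by: σ = (1, 0, 3, 2).
Answer: det⊕(W) = 48; verdict: NONSINGULAR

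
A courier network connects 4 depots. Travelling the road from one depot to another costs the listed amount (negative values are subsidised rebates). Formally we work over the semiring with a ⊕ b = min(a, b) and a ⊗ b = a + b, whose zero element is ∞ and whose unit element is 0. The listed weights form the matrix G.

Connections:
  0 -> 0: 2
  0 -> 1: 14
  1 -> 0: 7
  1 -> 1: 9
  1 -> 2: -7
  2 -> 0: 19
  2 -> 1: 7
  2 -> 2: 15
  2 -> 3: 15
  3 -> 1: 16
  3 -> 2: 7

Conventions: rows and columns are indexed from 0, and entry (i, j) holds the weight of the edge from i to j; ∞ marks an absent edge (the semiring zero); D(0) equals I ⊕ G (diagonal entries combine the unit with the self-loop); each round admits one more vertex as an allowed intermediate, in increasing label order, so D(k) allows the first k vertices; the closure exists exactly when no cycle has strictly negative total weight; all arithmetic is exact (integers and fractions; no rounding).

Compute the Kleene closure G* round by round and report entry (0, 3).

D(0):
  [0, 14, ∞, ∞]
  [7, 0, -7, ∞]
  [19, 7, 0, 15]
  [∞, 16, 7, 0]
D(1):
  [0, 14, ∞, ∞]
  [7, 0, -7, ∞]
  [19, 7, 0, 15]
  [∞, 16, 7, 0]
D(2):
  [0, 14, 7, ∞]
  [7, 0, -7, ∞]
  [14, 7, 0, 15]
  [23, 16, 7, 0]
D(3):
  [0, 14, 7, 22]
  [7, 0, -7, 8]
  [14, 7, 0, 15]
  [21, 14, 7, 0]
D(4):
  [0, 14, 7, 22]
  [7, 0, -7, 8]
  [14, 7, 0, 15]
  [21, 14, 7, 0]
Answer: G*[0][3] = 22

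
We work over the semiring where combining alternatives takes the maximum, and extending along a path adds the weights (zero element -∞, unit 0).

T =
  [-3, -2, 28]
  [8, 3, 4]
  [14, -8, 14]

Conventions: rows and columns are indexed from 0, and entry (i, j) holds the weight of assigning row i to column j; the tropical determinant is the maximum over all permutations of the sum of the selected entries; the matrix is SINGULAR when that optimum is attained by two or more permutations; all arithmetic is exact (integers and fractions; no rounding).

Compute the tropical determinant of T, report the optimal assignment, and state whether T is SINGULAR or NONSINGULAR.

σ = (0, 1, 2): (-3) + 3 + 14 = 14
σ = (0, 2, 1): (-3) + 4 + (-8) = -7
σ = (1, 0, 2): (-2) + 8 + 14 = 20
σ = (1, 2, 0): (-2) + 4 + 14 = 16
σ = (2, 0, 1): 28 + 8 + (-8) = 28
σ = (2, 1, 0): 28 + 3 + 14 = 45
Optimal value attained by: σ = (2, 1, 0).
Answer: det⊕(T) = 45; verdict: NONSINGULAR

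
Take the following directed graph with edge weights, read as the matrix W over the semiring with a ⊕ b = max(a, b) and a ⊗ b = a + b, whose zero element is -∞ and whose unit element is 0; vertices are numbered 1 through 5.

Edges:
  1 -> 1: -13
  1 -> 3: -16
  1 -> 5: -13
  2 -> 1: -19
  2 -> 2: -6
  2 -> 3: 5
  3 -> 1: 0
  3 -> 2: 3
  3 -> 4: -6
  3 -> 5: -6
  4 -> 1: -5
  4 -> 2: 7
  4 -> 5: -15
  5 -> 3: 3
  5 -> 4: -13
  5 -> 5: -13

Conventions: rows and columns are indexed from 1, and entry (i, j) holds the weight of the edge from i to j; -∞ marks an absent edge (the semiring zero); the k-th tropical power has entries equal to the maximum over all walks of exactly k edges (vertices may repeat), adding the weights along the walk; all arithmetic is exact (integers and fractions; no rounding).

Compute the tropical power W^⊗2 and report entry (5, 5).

W^⊗2:
  [-16, -13, -10, -22, -22]
  [5, 8, -1, -1, -1]
  [-11, 1, 8, -19, -13]
  [-12, 1, 12, -28, -18]
  [3, 6, -10, -3, -3]
Key observation: the optimum is the walk 5->3->5, with weight 3 + (-6) = -3.
Optimal value attained by: walk 5->3->5.
Answer: (W^⊗2)[5][5] = -3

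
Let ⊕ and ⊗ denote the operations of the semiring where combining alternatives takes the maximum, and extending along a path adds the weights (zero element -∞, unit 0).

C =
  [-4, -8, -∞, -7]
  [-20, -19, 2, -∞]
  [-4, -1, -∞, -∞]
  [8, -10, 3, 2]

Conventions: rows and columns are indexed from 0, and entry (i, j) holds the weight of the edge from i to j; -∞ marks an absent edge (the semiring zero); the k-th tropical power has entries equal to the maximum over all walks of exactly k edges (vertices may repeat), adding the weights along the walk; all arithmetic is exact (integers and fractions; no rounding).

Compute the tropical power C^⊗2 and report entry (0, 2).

C^⊗2:
  [1, -12, -4, -5]
  [-2, 1, -17, -27]
  [-8, -12, 1, -11]
  [10, 2, 5, 4]
Key observation: the optimum is the walk 0->3->2, with weight (-7) + 3 = -4.
Optimal value attained by: walk 0->3->2.
Answer: (C^⊗2)[0][2] = -4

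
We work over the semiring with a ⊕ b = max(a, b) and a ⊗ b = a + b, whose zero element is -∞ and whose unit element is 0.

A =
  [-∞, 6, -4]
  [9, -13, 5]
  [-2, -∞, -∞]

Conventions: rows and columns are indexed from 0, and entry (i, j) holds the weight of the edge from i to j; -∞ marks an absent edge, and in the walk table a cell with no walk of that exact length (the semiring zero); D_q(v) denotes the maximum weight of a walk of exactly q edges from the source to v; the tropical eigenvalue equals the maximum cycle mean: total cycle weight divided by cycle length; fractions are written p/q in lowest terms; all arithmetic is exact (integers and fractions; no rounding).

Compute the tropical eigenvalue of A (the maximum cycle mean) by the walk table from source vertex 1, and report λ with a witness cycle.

q=0: [-∞, 0, -∞]
q=1: [9, -13, 5]
q=2: [3, 15, 5]
q=3: [24, 9, 20]
Optimal cycle mean attained by: cycle 0->1->0, total 6 + 9, length 2.
Answer: λ = 15/2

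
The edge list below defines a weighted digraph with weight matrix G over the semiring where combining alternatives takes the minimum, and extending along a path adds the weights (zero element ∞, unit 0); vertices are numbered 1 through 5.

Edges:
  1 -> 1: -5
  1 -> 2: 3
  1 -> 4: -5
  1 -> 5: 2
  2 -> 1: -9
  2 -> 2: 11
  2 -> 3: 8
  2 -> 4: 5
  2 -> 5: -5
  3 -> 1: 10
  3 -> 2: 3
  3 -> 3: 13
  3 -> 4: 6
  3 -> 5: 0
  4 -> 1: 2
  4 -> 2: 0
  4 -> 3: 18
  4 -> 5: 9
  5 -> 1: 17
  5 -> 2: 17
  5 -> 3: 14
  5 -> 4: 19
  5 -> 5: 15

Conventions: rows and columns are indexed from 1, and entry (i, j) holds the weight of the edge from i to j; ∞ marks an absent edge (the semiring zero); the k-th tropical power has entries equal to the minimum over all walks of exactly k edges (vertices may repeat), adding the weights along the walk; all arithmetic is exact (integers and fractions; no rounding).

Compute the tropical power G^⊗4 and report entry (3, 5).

G^⊗2:
  [-10, -5, 11, -10, -3]
  [-14, -6, 9, -14, -7]
  [-6, 6, 11, 5, -2]
  [-9, 5, 8, -3, -5]
  [8, 17, 25, 12, 12]
G^⊗3:
  [-15, -10, 3, -15, -10]
  [-19, -14, 2, -19, -12]
  [-11, -3, 12, -11, -4]
  [-14, -6, 9, -14, -7]
  [3, 11, 25, 3, 10]
G^⊗4:
  [-20, -15, -2, -20, -15]
  [-24, -19, -6, -24, -19]
  [-16, -11, 5, -16, -9]
  [-19, -14, 2, -19, -12]
  [-2, 3, 19, -2, 5]
Key observation: the optimum is the walk 3->2->1->1->5, with weight 3 + (-9) + (-5) + 2 = -9.
Optimal value attained by: walk 3->2->1->1->5.
Answer: (G^⊗4)[3][5] = -9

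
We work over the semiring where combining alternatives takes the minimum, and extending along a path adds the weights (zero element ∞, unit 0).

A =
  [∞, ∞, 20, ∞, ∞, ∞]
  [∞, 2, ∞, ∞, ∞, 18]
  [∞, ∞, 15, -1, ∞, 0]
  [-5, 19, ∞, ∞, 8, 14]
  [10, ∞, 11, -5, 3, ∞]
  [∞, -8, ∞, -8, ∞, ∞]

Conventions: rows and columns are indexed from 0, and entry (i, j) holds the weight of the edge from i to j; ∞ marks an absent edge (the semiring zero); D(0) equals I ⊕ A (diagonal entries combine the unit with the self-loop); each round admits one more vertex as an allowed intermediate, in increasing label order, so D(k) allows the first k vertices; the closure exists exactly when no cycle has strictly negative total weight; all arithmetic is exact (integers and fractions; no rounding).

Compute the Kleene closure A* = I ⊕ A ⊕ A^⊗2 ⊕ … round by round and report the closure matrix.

D(0):
  [0, ∞, 20, ∞, ∞, ∞]
  [∞, 0, ∞, ∞, ∞, 18]
  [∞, ∞, 0, -1, ∞, 0]
  [-5, 19, ∞, 0, 8, 14]
  [10, ∞, 11, -5, 0, ∞]
  [∞, -8, ∞, -8, ∞, 0]
D(1):
  [0, ∞, 20, ∞, ∞, ∞]
  [∞, 0, ∞, ∞, ∞, 18]
  [∞, ∞, 0, -1, ∞, 0]
  [-5, 19, 15, 0, 8, 14]
  [10, ∞, 11, -5, 0, ∞]
  [∞, -8, ∞, -8, ∞, 0]
D(2):
  [0, ∞, 20, ∞, ∞, ∞]
  [∞, 0, ∞, ∞, ∞, 18]
  [∞, ∞, 0, -1, ∞, 0]
  [-5, 19, 15, 0, 8, 14]
  [10, ∞, 11, -5, 0, ∞]
  [∞, -8, ∞, -8, ∞, 0]
D(3):
  [0, ∞, 20, 19, ∞, 20]
  [∞, 0, ∞, ∞, ∞, 18]
  [∞, ∞, 0, -1, ∞, 0]
  [-5, 19, 15, 0, 8, 14]
  [10, ∞, 11, -5, 0, 11]
  [∞, -8, ∞, -8, ∞, 0]
D(4):
  [0, 38, 20, 19, 27, 20]
  [∞, 0, ∞, ∞, ∞, 18]
  [-6, 18, 0, -1, 7, 0]
  [-5, 19, 15, 0, 8, 14]
  [-10, 14, 10, -5, 0, 9]
  [-13, -8, 7, -8, 0, 0]
D(5):
  [0, 38, 20, 19, 27, 20]
  [∞, 0, ∞, ∞, ∞, 18]
  [-6, 18, 0, -1, 7, 0]
  [-5, 19, 15, 0, 8, 14]
  [-10, 14, 10, -5, 0, 9]
  [-13, -8, 7, -8, 0, 0]
D(6):
  [0, 12, 20, 12, 20, 20]
  [5, 0, 25, 10, 18, 18]
  [-13, -8, 0, -8, 0, 0]
  [-5, 6, 15, 0, 8, 14]
  [-10, 1, 10, -5, 0, 9]
  [-13, -8, 7, -8, 0, 0]
Answer: A* = [[0, 12, 20, 12, 20, 20], [5, 0, 25, 10, 18, 18], [-13, -8, 0, -8, 0, 0], [-5, 6, 15, 0, 8, 14], [-10, 1, 10, -5, 0, 9], [-13, -8, 7, -8, 0, 0]]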